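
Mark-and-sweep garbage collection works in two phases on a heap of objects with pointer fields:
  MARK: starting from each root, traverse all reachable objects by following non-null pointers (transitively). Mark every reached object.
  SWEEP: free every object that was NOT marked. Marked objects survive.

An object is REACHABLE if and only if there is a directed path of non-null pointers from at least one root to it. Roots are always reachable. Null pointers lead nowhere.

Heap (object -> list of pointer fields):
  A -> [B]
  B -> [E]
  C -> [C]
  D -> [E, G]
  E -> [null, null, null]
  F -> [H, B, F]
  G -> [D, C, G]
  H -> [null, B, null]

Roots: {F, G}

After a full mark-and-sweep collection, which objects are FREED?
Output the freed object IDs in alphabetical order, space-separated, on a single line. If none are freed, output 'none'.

Roots: F G
Mark F: refs=H B F, marked=F
Mark G: refs=D C G, marked=F G
Mark H: refs=null B null, marked=F G H
Mark B: refs=E, marked=B F G H
Mark D: refs=E G, marked=B D F G H
Mark C: refs=C, marked=B C D F G H
Mark E: refs=null null null, marked=B C D E F G H
Unmarked (collected): A

Answer: A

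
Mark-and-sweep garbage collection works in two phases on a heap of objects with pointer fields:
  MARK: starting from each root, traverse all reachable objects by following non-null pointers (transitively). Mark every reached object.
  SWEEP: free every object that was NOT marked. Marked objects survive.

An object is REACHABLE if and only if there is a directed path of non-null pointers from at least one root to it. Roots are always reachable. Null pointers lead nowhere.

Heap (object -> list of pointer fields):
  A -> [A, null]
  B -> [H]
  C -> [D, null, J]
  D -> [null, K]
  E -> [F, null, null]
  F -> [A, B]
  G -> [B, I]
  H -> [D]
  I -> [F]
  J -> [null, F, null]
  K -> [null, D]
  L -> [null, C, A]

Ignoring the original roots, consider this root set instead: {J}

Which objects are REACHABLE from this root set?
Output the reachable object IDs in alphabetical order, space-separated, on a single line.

Answer: A B D F H J K

Derivation:
Roots: J
Mark J: refs=null F null, marked=J
Mark F: refs=A B, marked=F J
Mark A: refs=A null, marked=A F J
Mark B: refs=H, marked=A B F J
Mark H: refs=D, marked=A B F H J
Mark D: refs=null K, marked=A B D F H J
Mark K: refs=null D, marked=A B D F H J K
Unmarked (collected): C E G I L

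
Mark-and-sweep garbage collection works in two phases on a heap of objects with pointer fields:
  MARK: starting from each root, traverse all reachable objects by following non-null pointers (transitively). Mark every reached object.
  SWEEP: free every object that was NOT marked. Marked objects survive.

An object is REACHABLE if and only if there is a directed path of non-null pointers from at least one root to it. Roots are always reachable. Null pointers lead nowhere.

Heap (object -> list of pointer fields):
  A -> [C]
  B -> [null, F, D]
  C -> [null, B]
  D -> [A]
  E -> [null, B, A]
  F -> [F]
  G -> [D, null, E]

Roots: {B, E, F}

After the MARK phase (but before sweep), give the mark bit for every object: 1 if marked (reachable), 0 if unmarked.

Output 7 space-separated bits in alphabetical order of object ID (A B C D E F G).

Roots: B E F
Mark B: refs=null F D, marked=B
Mark E: refs=null B A, marked=B E
Mark F: refs=F, marked=B E F
Mark D: refs=A, marked=B D E F
Mark A: refs=C, marked=A B D E F
Mark C: refs=null B, marked=A B C D E F
Unmarked (collected): G

Answer: 1 1 1 1 1 1 0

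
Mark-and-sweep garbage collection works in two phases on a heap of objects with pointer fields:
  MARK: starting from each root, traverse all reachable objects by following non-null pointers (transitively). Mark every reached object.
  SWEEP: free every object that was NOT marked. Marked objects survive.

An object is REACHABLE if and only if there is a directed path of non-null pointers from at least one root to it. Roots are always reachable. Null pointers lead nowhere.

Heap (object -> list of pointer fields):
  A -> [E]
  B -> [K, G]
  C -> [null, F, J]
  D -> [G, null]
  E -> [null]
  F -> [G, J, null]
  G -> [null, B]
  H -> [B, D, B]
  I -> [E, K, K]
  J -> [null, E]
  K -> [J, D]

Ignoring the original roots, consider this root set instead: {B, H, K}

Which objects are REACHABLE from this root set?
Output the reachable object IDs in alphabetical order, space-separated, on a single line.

Roots: B H K
Mark B: refs=K G, marked=B
Mark H: refs=B D B, marked=B H
Mark K: refs=J D, marked=B H K
Mark G: refs=null B, marked=B G H K
Mark D: refs=G null, marked=B D G H K
Mark J: refs=null E, marked=B D G H J K
Mark E: refs=null, marked=B D E G H J K
Unmarked (collected): A C F I

Answer: B D E G H J K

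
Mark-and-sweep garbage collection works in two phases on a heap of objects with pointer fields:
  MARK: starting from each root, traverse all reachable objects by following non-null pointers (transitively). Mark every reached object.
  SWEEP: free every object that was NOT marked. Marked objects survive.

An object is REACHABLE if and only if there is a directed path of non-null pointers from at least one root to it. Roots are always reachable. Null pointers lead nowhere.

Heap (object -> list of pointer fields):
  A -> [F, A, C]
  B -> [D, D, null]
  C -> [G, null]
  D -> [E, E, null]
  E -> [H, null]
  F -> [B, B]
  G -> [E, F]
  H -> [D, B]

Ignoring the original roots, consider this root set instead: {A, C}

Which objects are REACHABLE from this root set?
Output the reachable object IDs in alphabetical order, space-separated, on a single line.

Roots: A C
Mark A: refs=F A C, marked=A
Mark C: refs=G null, marked=A C
Mark F: refs=B B, marked=A C F
Mark G: refs=E F, marked=A C F G
Mark B: refs=D D null, marked=A B C F G
Mark E: refs=H null, marked=A B C E F G
Mark D: refs=E E null, marked=A B C D E F G
Mark H: refs=D B, marked=A B C D E F G H
Unmarked (collected): (none)

Answer: A B C D E F G H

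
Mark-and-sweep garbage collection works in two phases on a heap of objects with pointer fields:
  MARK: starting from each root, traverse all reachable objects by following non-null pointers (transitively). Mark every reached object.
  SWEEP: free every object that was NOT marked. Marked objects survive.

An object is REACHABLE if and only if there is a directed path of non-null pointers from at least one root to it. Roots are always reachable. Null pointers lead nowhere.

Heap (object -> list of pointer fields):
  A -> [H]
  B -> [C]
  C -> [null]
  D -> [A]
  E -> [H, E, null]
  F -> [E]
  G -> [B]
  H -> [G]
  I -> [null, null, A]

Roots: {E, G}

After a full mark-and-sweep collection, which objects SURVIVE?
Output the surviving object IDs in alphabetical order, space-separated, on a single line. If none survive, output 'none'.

Roots: E G
Mark E: refs=H E null, marked=E
Mark G: refs=B, marked=E G
Mark H: refs=G, marked=E G H
Mark B: refs=C, marked=B E G H
Mark C: refs=null, marked=B C E G H
Unmarked (collected): A D F I

Answer: B C E G H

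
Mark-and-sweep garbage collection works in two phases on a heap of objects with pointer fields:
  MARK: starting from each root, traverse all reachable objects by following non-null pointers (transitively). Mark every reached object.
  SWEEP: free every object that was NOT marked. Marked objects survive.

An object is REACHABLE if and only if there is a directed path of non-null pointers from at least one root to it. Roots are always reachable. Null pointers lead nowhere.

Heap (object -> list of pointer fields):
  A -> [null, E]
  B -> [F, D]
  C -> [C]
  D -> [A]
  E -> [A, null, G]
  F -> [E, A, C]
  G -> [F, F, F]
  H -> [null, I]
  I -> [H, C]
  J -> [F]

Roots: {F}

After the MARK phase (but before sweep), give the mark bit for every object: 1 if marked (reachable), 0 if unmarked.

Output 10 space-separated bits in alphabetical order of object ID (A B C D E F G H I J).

Answer: 1 0 1 0 1 1 1 0 0 0

Derivation:
Roots: F
Mark F: refs=E A C, marked=F
Mark E: refs=A null G, marked=E F
Mark A: refs=null E, marked=A E F
Mark C: refs=C, marked=A C E F
Mark G: refs=F F F, marked=A C E F G
Unmarked (collected): B D H I J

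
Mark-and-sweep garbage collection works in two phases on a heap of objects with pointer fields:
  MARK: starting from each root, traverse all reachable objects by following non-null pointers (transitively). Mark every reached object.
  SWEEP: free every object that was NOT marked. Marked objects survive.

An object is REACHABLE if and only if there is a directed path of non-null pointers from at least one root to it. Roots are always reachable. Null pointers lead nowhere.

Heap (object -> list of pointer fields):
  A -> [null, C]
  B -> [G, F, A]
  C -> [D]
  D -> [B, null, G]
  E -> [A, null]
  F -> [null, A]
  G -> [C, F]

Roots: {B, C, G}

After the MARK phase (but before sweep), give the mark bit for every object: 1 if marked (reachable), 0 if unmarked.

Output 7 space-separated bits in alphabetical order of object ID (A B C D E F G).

Roots: B C G
Mark B: refs=G F A, marked=B
Mark C: refs=D, marked=B C
Mark G: refs=C F, marked=B C G
Mark F: refs=null A, marked=B C F G
Mark A: refs=null C, marked=A B C F G
Mark D: refs=B null G, marked=A B C D F G
Unmarked (collected): E

Answer: 1 1 1 1 0 1 1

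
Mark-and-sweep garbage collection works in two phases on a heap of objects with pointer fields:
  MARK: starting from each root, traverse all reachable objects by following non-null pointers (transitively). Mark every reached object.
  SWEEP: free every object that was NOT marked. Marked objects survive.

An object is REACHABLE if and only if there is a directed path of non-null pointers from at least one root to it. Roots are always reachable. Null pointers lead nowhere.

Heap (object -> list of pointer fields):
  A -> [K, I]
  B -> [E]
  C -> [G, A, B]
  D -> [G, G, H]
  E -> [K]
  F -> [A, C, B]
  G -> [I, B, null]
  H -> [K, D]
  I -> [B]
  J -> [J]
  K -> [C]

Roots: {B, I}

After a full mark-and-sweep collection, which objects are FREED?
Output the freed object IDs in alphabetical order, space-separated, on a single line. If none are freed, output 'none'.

Roots: B I
Mark B: refs=E, marked=B
Mark I: refs=B, marked=B I
Mark E: refs=K, marked=B E I
Mark K: refs=C, marked=B E I K
Mark C: refs=G A B, marked=B C E I K
Mark G: refs=I B null, marked=B C E G I K
Mark A: refs=K I, marked=A B C E G I K
Unmarked (collected): D F H J

Answer: D F H J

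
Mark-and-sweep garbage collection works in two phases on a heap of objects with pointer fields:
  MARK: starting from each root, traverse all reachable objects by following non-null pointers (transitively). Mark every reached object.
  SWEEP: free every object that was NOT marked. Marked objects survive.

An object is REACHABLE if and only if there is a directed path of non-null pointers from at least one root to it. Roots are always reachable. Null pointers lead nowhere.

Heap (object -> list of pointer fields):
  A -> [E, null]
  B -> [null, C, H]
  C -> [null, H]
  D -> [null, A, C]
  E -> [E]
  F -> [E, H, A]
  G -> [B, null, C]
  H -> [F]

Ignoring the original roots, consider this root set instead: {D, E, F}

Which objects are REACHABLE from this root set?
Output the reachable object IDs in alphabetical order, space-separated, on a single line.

Answer: A C D E F H

Derivation:
Roots: D E F
Mark D: refs=null A C, marked=D
Mark E: refs=E, marked=D E
Mark F: refs=E H A, marked=D E F
Mark A: refs=E null, marked=A D E F
Mark C: refs=null H, marked=A C D E F
Mark H: refs=F, marked=A C D E F H
Unmarked (collected): B G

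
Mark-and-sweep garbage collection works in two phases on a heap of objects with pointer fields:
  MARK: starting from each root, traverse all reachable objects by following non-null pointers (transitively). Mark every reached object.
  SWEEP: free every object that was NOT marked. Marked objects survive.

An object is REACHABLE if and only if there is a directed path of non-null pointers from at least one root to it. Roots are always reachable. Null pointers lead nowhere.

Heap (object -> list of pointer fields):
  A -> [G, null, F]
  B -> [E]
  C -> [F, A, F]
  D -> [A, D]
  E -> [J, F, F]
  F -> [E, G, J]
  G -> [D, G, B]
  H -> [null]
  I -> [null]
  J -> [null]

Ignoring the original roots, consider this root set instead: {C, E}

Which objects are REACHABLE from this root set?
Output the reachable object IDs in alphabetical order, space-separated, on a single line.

Roots: C E
Mark C: refs=F A F, marked=C
Mark E: refs=J F F, marked=C E
Mark F: refs=E G J, marked=C E F
Mark A: refs=G null F, marked=A C E F
Mark J: refs=null, marked=A C E F J
Mark G: refs=D G B, marked=A C E F G J
Mark D: refs=A D, marked=A C D E F G J
Mark B: refs=E, marked=A B C D E F G J
Unmarked (collected): H I

Answer: A B C D E F G J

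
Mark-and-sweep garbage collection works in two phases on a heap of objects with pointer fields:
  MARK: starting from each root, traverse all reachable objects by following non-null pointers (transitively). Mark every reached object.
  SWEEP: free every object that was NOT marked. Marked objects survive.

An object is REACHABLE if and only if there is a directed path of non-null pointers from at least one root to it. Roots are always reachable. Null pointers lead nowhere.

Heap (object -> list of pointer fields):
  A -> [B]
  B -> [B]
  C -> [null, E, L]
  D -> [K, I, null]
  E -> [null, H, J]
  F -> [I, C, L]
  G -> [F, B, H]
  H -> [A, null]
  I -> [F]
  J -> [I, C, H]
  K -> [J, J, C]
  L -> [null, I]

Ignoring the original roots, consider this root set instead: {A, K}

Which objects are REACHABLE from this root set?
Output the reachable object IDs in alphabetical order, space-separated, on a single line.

Answer: A B C E F H I J K L

Derivation:
Roots: A K
Mark A: refs=B, marked=A
Mark K: refs=J J C, marked=A K
Mark B: refs=B, marked=A B K
Mark J: refs=I C H, marked=A B J K
Mark C: refs=null E L, marked=A B C J K
Mark I: refs=F, marked=A B C I J K
Mark H: refs=A null, marked=A B C H I J K
Mark E: refs=null H J, marked=A B C E H I J K
Mark L: refs=null I, marked=A B C E H I J K L
Mark F: refs=I C L, marked=A B C E F H I J K L
Unmarked (collected): D G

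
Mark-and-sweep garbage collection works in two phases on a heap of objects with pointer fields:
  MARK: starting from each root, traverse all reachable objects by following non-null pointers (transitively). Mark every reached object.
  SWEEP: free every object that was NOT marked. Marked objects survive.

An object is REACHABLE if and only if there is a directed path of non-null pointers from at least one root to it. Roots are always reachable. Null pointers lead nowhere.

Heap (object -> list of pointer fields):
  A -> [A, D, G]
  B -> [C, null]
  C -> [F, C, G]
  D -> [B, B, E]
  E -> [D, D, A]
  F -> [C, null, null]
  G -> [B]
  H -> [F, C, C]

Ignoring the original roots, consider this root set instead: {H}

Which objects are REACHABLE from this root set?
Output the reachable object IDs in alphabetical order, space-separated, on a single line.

Answer: B C F G H

Derivation:
Roots: H
Mark H: refs=F C C, marked=H
Mark F: refs=C null null, marked=F H
Mark C: refs=F C G, marked=C F H
Mark G: refs=B, marked=C F G H
Mark B: refs=C null, marked=B C F G H
Unmarked (collected): A D E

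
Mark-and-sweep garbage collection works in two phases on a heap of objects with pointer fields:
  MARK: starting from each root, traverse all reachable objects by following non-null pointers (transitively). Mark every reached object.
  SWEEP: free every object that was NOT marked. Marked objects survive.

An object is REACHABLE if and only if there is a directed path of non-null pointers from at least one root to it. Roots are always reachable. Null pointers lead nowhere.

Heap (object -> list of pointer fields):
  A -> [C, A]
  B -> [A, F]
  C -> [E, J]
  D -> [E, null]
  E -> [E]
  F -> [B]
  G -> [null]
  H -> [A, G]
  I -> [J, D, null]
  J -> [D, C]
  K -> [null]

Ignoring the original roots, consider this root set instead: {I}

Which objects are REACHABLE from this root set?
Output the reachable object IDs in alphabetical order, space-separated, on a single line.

Roots: I
Mark I: refs=J D null, marked=I
Mark J: refs=D C, marked=I J
Mark D: refs=E null, marked=D I J
Mark C: refs=E J, marked=C D I J
Mark E: refs=E, marked=C D E I J
Unmarked (collected): A B F G H K

Answer: C D E I J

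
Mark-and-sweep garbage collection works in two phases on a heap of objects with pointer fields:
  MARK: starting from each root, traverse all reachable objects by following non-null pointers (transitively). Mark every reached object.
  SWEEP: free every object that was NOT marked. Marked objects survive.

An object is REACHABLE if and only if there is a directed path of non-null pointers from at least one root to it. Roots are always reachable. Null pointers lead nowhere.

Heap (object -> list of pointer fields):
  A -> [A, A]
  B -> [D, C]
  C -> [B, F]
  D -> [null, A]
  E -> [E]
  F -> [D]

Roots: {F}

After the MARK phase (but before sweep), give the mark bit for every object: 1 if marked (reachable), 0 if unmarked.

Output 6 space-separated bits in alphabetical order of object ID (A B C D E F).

Answer: 1 0 0 1 0 1

Derivation:
Roots: F
Mark F: refs=D, marked=F
Mark D: refs=null A, marked=D F
Mark A: refs=A A, marked=A D F
Unmarked (collected): B C E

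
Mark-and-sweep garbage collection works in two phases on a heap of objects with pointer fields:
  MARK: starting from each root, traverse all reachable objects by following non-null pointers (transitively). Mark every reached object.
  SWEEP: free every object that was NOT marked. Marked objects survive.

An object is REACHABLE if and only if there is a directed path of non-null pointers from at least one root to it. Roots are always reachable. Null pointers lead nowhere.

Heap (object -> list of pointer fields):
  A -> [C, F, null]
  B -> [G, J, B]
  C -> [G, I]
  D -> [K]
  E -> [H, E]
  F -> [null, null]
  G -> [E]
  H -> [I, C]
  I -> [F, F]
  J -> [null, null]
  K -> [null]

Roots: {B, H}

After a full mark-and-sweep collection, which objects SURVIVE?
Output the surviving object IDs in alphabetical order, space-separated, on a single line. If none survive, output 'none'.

Roots: B H
Mark B: refs=G J B, marked=B
Mark H: refs=I C, marked=B H
Mark G: refs=E, marked=B G H
Mark J: refs=null null, marked=B G H J
Mark I: refs=F F, marked=B G H I J
Mark C: refs=G I, marked=B C G H I J
Mark E: refs=H E, marked=B C E G H I J
Mark F: refs=null null, marked=B C E F G H I J
Unmarked (collected): A D K

Answer: B C E F G H I J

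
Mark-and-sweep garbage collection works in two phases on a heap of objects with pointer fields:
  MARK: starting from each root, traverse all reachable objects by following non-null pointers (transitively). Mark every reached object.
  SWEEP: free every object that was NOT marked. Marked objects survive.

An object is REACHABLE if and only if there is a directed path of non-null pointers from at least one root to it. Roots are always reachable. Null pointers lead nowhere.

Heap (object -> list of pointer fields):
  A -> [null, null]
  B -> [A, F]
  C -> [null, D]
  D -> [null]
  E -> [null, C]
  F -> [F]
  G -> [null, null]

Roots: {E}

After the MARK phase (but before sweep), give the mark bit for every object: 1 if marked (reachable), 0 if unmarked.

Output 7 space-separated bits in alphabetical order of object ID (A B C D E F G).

Roots: E
Mark E: refs=null C, marked=E
Mark C: refs=null D, marked=C E
Mark D: refs=null, marked=C D E
Unmarked (collected): A B F G

Answer: 0 0 1 1 1 0 0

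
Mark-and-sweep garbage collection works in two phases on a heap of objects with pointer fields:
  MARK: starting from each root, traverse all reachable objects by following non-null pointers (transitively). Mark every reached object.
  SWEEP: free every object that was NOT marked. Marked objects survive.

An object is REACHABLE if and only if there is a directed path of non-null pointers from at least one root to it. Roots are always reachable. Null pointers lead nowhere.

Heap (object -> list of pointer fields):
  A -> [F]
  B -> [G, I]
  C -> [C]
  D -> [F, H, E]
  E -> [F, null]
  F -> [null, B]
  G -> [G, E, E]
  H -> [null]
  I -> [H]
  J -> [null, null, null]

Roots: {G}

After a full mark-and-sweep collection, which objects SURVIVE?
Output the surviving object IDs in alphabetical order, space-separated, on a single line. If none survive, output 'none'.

Answer: B E F G H I

Derivation:
Roots: G
Mark G: refs=G E E, marked=G
Mark E: refs=F null, marked=E G
Mark F: refs=null B, marked=E F G
Mark B: refs=G I, marked=B E F G
Mark I: refs=H, marked=B E F G I
Mark H: refs=null, marked=B E F G H I
Unmarked (collected): A C D J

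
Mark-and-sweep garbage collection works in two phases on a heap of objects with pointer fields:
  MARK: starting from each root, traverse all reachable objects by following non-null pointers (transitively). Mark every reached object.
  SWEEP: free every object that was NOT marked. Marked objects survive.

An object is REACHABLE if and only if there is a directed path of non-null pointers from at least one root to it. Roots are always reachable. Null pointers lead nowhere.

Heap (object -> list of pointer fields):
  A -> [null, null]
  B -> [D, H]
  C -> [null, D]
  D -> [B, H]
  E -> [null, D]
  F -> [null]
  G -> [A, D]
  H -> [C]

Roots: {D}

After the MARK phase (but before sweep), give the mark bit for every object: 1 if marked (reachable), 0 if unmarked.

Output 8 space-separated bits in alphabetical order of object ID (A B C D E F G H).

Answer: 0 1 1 1 0 0 0 1

Derivation:
Roots: D
Mark D: refs=B H, marked=D
Mark B: refs=D H, marked=B D
Mark H: refs=C, marked=B D H
Mark C: refs=null D, marked=B C D H
Unmarked (collected): A E F G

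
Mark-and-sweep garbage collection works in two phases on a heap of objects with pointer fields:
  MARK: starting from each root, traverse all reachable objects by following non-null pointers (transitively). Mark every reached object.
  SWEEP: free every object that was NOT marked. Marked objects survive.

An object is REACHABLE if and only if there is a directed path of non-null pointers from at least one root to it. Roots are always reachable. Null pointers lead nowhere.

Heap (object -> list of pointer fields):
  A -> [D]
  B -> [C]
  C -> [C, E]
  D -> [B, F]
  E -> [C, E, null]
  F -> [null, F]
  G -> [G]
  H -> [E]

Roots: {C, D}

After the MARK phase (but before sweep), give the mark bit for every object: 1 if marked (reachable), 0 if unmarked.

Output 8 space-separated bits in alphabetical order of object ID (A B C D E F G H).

Answer: 0 1 1 1 1 1 0 0

Derivation:
Roots: C D
Mark C: refs=C E, marked=C
Mark D: refs=B F, marked=C D
Mark E: refs=C E null, marked=C D E
Mark B: refs=C, marked=B C D E
Mark F: refs=null F, marked=B C D E F
Unmarked (collected): A G H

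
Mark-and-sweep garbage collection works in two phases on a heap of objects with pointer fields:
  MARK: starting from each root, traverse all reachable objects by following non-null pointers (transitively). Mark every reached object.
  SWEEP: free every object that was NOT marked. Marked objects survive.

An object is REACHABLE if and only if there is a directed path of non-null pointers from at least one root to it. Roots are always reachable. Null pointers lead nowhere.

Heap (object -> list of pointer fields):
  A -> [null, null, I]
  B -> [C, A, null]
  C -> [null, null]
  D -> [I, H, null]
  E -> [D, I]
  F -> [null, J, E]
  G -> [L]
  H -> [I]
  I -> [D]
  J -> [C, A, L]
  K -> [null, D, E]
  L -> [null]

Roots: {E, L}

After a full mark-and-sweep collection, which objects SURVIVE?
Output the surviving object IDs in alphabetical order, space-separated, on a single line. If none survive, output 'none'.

Roots: E L
Mark E: refs=D I, marked=E
Mark L: refs=null, marked=E L
Mark D: refs=I H null, marked=D E L
Mark I: refs=D, marked=D E I L
Mark H: refs=I, marked=D E H I L
Unmarked (collected): A B C F G J K

Answer: D E H I L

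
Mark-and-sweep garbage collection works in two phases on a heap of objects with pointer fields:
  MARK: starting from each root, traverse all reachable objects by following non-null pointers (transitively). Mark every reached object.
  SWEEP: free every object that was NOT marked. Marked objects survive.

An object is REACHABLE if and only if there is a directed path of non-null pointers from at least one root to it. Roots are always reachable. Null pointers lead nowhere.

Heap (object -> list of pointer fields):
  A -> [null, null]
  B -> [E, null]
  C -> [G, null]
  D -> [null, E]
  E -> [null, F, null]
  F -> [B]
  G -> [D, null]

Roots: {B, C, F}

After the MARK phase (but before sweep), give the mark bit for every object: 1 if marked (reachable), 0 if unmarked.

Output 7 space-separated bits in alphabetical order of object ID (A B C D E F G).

Roots: B C F
Mark B: refs=E null, marked=B
Mark C: refs=G null, marked=B C
Mark F: refs=B, marked=B C F
Mark E: refs=null F null, marked=B C E F
Mark G: refs=D null, marked=B C E F G
Mark D: refs=null E, marked=B C D E F G
Unmarked (collected): A

Answer: 0 1 1 1 1 1 1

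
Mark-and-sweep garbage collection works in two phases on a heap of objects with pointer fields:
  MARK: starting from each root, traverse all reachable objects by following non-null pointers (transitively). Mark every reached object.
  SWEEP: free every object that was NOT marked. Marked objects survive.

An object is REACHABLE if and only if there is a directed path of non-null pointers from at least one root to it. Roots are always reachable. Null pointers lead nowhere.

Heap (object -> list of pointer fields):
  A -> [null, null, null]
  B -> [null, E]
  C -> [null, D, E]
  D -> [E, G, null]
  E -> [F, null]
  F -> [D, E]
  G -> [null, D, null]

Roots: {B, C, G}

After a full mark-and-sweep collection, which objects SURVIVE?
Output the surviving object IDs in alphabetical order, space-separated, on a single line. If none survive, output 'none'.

Roots: B C G
Mark B: refs=null E, marked=B
Mark C: refs=null D E, marked=B C
Mark G: refs=null D null, marked=B C G
Mark E: refs=F null, marked=B C E G
Mark D: refs=E G null, marked=B C D E G
Mark F: refs=D E, marked=B C D E F G
Unmarked (collected): A

Answer: B C D E F G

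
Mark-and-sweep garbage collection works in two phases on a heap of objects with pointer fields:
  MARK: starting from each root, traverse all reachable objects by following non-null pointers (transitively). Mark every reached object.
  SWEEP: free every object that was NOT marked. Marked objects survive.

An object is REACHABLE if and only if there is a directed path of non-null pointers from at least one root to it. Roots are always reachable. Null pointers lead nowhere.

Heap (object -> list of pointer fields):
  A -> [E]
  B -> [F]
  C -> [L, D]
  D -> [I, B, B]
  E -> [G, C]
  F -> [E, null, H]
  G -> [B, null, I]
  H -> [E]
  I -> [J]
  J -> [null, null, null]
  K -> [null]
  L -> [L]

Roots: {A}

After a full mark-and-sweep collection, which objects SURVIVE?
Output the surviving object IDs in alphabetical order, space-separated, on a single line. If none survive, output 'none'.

Roots: A
Mark A: refs=E, marked=A
Mark E: refs=G C, marked=A E
Mark G: refs=B null I, marked=A E G
Mark C: refs=L D, marked=A C E G
Mark B: refs=F, marked=A B C E G
Mark I: refs=J, marked=A B C E G I
Mark L: refs=L, marked=A B C E G I L
Mark D: refs=I B B, marked=A B C D E G I L
Mark F: refs=E null H, marked=A B C D E F G I L
Mark J: refs=null null null, marked=A B C D E F G I J L
Mark H: refs=E, marked=A B C D E F G H I J L
Unmarked (collected): K

Answer: A B C D E F G H I J L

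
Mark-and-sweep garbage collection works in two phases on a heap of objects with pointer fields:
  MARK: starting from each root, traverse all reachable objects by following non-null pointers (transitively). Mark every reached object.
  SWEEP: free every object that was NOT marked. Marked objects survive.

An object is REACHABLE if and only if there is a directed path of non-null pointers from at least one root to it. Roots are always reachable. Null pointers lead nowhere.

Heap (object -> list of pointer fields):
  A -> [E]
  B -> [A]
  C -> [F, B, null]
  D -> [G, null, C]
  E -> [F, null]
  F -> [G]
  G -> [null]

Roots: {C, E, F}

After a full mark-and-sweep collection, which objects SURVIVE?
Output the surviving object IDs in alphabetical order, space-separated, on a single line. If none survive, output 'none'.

Answer: A B C E F G

Derivation:
Roots: C E F
Mark C: refs=F B null, marked=C
Mark E: refs=F null, marked=C E
Mark F: refs=G, marked=C E F
Mark B: refs=A, marked=B C E F
Mark G: refs=null, marked=B C E F G
Mark A: refs=E, marked=A B C E F G
Unmarked (collected): D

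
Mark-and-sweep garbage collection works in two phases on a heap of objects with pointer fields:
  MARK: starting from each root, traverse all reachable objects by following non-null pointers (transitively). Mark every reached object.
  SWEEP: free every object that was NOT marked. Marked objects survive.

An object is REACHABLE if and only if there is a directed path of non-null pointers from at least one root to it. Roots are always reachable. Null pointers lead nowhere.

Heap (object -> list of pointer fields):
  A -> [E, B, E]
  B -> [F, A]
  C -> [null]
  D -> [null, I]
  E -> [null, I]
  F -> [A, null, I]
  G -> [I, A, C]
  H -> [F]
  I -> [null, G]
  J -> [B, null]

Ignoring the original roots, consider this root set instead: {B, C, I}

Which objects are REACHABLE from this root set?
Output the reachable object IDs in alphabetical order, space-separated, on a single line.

Answer: A B C E F G I

Derivation:
Roots: B C I
Mark B: refs=F A, marked=B
Mark C: refs=null, marked=B C
Mark I: refs=null G, marked=B C I
Mark F: refs=A null I, marked=B C F I
Mark A: refs=E B E, marked=A B C F I
Mark G: refs=I A C, marked=A B C F G I
Mark E: refs=null I, marked=A B C E F G I
Unmarked (collected): D H J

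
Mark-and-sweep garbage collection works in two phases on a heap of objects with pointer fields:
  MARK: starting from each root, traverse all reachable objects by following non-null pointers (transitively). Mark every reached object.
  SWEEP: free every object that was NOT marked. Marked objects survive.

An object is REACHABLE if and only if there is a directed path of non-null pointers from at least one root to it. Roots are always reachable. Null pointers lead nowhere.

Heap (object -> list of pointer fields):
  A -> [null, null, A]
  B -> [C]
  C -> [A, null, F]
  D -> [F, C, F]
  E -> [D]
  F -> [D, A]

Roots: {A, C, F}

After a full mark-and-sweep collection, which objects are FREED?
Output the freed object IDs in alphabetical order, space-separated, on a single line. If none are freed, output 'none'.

Answer: B E

Derivation:
Roots: A C F
Mark A: refs=null null A, marked=A
Mark C: refs=A null F, marked=A C
Mark F: refs=D A, marked=A C F
Mark D: refs=F C F, marked=A C D F
Unmarked (collected): B E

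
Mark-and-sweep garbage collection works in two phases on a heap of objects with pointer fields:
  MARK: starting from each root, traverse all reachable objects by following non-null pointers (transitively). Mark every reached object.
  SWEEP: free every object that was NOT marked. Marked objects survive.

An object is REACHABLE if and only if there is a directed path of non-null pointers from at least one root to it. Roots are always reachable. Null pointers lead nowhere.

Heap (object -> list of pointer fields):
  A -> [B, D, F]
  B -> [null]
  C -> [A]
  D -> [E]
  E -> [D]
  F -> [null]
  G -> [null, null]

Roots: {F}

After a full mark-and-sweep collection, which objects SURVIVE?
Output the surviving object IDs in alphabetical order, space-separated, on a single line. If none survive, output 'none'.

Roots: F
Mark F: refs=null, marked=F
Unmarked (collected): A B C D E G

Answer: F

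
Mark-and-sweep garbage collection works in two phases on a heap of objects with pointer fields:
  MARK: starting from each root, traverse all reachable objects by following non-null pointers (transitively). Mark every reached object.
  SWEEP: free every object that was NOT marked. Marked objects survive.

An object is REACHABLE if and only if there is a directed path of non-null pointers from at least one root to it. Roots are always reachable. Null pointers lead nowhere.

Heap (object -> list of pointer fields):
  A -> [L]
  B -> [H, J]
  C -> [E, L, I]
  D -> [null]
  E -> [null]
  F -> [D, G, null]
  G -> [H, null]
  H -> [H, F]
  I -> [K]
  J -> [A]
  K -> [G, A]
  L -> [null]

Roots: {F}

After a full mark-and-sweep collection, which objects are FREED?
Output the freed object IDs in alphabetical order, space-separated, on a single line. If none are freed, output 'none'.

Answer: A B C E I J K L

Derivation:
Roots: F
Mark F: refs=D G null, marked=F
Mark D: refs=null, marked=D F
Mark G: refs=H null, marked=D F G
Mark H: refs=H F, marked=D F G H
Unmarked (collected): A B C E I J K L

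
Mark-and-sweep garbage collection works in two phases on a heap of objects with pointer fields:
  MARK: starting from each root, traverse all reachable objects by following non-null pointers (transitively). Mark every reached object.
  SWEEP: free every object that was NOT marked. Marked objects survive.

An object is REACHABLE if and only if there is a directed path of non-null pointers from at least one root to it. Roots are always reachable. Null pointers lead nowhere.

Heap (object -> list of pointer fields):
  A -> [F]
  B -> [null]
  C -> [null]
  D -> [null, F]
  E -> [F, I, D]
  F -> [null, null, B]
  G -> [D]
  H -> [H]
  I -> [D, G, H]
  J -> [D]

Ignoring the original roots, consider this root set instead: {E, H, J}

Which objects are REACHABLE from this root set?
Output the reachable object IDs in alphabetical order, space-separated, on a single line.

Roots: E H J
Mark E: refs=F I D, marked=E
Mark H: refs=H, marked=E H
Mark J: refs=D, marked=E H J
Mark F: refs=null null B, marked=E F H J
Mark I: refs=D G H, marked=E F H I J
Mark D: refs=null F, marked=D E F H I J
Mark B: refs=null, marked=B D E F H I J
Mark G: refs=D, marked=B D E F G H I J
Unmarked (collected): A C

Answer: B D E F G H I J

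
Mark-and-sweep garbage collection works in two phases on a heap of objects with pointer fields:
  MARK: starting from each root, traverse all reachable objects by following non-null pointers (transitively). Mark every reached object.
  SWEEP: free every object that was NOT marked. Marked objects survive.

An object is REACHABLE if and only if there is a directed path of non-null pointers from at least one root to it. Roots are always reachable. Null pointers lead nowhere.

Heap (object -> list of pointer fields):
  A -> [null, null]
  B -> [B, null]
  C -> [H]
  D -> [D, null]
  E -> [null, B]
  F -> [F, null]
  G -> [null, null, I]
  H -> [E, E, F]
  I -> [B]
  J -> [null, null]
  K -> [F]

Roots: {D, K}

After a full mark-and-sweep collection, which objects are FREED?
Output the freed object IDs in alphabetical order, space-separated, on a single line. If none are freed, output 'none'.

Roots: D K
Mark D: refs=D null, marked=D
Mark K: refs=F, marked=D K
Mark F: refs=F null, marked=D F K
Unmarked (collected): A B C E G H I J

Answer: A B C E G H I J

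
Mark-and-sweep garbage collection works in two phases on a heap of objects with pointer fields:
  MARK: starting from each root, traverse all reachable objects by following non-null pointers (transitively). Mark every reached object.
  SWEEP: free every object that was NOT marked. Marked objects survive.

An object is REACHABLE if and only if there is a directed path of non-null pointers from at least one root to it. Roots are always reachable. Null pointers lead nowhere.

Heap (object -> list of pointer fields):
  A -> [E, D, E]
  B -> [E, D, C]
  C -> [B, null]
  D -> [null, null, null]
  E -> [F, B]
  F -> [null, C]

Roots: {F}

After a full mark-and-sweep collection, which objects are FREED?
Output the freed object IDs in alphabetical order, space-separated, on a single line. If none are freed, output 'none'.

Roots: F
Mark F: refs=null C, marked=F
Mark C: refs=B null, marked=C F
Mark B: refs=E D C, marked=B C F
Mark E: refs=F B, marked=B C E F
Mark D: refs=null null null, marked=B C D E F
Unmarked (collected): A

Answer: A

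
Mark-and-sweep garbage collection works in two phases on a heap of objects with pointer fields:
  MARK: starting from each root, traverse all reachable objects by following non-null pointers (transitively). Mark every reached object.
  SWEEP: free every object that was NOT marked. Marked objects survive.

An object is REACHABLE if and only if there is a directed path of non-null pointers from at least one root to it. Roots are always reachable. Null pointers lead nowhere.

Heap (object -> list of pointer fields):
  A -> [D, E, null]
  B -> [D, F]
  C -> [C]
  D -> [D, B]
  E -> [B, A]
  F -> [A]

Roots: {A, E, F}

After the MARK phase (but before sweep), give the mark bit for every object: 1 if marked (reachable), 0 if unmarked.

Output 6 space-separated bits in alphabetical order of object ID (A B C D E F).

Answer: 1 1 0 1 1 1

Derivation:
Roots: A E F
Mark A: refs=D E null, marked=A
Mark E: refs=B A, marked=A E
Mark F: refs=A, marked=A E F
Mark D: refs=D B, marked=A D E F
Mark B: refs=D F, marked=A B D E F
Unmarked (collected): C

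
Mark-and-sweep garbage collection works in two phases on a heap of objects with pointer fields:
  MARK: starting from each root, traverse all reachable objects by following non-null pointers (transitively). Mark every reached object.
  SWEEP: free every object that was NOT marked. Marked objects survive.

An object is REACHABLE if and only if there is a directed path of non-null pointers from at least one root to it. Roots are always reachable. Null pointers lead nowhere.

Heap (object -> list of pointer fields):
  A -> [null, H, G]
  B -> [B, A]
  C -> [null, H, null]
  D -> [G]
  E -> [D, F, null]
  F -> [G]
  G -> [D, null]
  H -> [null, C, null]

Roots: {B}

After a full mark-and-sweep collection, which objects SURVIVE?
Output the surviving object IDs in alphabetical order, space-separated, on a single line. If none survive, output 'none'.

Answer: A B C D G H

Derivation:
Roots: B
Mark B: refs=B A, marked=B
Mark A: refs=null H G, marked=A B
Mark H: refs=null C null, marked=A B H
Mark G: refs=D null, marked=A B G H
Mark C: refs=null H null, marked=A B C G H
Mark D: refs=G, marked=A B C D G H
Unmarked (collected): E F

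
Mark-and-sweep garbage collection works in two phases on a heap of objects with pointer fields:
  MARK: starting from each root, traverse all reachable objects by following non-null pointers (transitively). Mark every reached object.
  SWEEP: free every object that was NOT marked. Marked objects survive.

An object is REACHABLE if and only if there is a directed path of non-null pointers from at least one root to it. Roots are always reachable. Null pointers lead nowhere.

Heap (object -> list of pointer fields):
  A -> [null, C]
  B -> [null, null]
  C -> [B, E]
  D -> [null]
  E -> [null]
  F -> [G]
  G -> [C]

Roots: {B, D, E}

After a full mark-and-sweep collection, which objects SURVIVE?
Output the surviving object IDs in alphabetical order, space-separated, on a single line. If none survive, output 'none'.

Answer: B D E

Derivation:
Roots: B D E
Mark B: refs=null null, marked=B
Mark D: refs=null, marked=B D
Mark E: refs=null, marked=B D E
Unmarked (collected): A C F G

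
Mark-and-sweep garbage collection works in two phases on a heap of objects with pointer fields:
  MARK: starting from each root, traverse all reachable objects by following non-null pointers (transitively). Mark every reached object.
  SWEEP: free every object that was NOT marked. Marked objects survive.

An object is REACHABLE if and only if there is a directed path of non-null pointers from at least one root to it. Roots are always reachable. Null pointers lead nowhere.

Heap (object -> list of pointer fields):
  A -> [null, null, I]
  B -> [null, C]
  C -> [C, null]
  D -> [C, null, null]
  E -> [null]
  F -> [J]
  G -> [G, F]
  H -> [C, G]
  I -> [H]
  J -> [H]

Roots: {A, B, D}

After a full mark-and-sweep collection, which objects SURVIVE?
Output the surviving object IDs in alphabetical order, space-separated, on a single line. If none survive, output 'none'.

Roots: A B D
Mark A: refs=null null I, marked=A
Mark B: refs=null C, marked=A B
Mark D: refs=C null null, marked=A B D
Mark I: refs=H, marked=A B D I
Mark C: refs=C null, marked=A B C D I
Mark H: refs=C G, marked=A B C D H I
Mark G: refs=G F, marked=A B C D G H I
Mark F: refs=J, marked=A B C D F G H I
Mark J: refs=H, marked=A B C D F G H I J
Unmarked (collected): E

Answer: A B C D F G H I J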